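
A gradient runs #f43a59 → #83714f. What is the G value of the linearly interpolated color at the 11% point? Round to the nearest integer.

G₁ = 58 (from #f43a59), G₂ = 113 (from #83714f).
G = 58 + 0.11 × (113 − 58) = 64.05 → 64

64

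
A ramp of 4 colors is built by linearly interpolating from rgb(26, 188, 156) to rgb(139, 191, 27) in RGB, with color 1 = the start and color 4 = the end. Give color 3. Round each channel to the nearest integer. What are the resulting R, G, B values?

(101, 190, 70)

With 4 swatches and endpoints inclusive, swatch 3 sits at t = (3 − 1)/(4 − 1) = 2/3 ≈ 0.6667.
R = 26 + 0.6667 × (139 − 26) = 101.337 → 101
G = 188 + 0.6667 × (191 − 188) = 190 → 190
B = 156 + 0.6667 × (27 − 156) = 69.996 → 70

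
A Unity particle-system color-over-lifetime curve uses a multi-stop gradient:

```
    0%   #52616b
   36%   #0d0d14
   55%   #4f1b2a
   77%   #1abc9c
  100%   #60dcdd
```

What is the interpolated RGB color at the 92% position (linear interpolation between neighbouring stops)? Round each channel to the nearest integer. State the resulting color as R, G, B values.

(72, 209, 198)

92% lies between the 77% and 100% stops, so the local fraction is t = (92 − 77)/(100 − 77) = 15/23 ≈ 0.6522.
#1abc9c → (26, 188, 156); #60dcdd → (96, 220, 221).
R = 26 + 0.6522 × (96 − 26) = 71.654 → 72
G = 188 + 0.6522 × (220 − 188) = 208.87 → 209
B = 156 + 0.6522 × (221 − 156) = 198.393 → 198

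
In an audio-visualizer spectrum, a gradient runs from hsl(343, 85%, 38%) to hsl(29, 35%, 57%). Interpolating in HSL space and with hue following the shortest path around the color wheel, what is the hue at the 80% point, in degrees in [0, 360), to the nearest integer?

Hue: 29 − 343 = -314°, but |-314| > 180 so the shorter arc goes the other way: Δh = -314 + 360 = 46°.
H = 343 + 0.8 × (46) = 379.8 → 380 → 380 mod 360 = 20°

20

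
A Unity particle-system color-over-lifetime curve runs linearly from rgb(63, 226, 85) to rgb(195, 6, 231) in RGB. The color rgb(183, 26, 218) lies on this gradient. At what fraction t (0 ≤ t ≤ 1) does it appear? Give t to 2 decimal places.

Invert the lerp on the G channel (largest span, 220): t = (26 − 226) / (6 − 226) = -200/-220 = 0.90909.
Check on R: (183 − 63)/(195 − 63) = 0.9091 ✓

0.91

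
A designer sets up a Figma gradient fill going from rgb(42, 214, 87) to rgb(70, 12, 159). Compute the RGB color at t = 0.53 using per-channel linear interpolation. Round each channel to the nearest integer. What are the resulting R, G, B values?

R = 42 + 0.53 × (70 − 42) = 42 + 0.53 × 28 = 56.84 → 57
G = 214 + 0.53 × (12 − 214) = 214 + 0.53 × -202 = 106.94 → 107
B = 87 + 0.53 × (159 − 87) = 87 + 0.53 × 72 = 125.16 → 125
So the blended color is (57, 107, 125), about #396b7d.

(57, 107, 125)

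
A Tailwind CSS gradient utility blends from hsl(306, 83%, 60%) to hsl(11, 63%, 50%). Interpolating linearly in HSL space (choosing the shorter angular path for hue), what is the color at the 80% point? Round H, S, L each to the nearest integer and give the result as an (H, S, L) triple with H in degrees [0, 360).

Hue: 11 − 306 = -295°, but |-295| > 180 so the shorter arc goes the other way: Δh = -295 + 360 = 65°.
H = 306 + 0.8 × (65) = 358 → 358°
S = 83 + 0.8 × (63 − 83) = 67 → 67%
L = 60 + 0.8 × (50 − 60) = 52 → 52%

(358, 67, 52)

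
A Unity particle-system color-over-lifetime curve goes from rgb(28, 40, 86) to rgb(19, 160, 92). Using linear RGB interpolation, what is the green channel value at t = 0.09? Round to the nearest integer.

51

G = 40 + 0.09 × (160 − 40) = 50.8 → 51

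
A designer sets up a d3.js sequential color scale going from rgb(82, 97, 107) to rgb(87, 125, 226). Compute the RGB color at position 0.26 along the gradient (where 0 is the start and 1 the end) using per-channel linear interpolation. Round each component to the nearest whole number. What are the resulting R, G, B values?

R = 82 + 0.26 × (87 − 82) = 82 + 0.26 × 5 = 83.3 → 83
G = 97 + 0.26 × (125 − 97) = 97 + 0.26 × 28 = 104.28 → 104
B = 107 + 0.26 × (226 − 107) = 107 + 0.26 × 119 = 137.94 → 138
So the blended color is (83, 104, 138), about #53688a.

(83, 104, 138)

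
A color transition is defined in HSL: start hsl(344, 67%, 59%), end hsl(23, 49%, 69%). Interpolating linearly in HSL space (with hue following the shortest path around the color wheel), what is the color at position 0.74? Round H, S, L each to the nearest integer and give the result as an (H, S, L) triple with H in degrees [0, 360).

(13, 54, 66)

Hue: 23 − 344 = -321°, but |-321| > 180 so the shorter arc goes the other way: Δh = -321 + 360 = 39°.
H = 344 + 0.74 × (39) = 372.86 → 373 → 373 mod 360 = 13°
S = 67 + 0.74 × (49 − 67) = 53.68 → 54%
L = 59 + 0.74 × (69 − 59) = 66.4 → 66%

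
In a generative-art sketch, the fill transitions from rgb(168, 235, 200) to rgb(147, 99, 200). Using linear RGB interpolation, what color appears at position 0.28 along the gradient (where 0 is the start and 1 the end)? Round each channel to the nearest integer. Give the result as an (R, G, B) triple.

R = 168 + 0.28 × (147 − 168) = 168 + 0.28 × -21 = 162.12 → 162
G = 235 + 0.28 × (99 − 235) = 235 + 0.28 × -136 = 196.92 → 197
B = 200 + 0.28 × (200 − 200) = 200 + 0.28 × 0 = 200 → 200
So the blended color is (162, 197, 200), about #a2c5c8.

(162, 197, 200)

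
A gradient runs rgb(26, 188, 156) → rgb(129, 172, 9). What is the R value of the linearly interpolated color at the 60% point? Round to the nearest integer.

88

R = 26 + 0.6 × (129 − 26) = 87.8 → 88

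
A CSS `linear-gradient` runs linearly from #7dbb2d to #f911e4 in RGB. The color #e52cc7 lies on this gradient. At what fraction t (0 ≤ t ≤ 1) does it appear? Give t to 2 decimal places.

Invert the lerp on the B channel (largest span, 183): t = (199 − 45) / (228 − 45) = 154/183 = 0.84153.
Check on R: (229 − 125)/(249 − 125) = 0.8387 ✓

0.84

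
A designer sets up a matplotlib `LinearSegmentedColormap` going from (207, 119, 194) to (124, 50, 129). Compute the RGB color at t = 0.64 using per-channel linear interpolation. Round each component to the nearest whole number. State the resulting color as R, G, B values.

R = 207 + 0.64 × (124 − 207) = 207 + 0.64 × -83 = 153.88 → 154
G = 119 + 0.64 × (50 − 119) = 119 + 0.64 × -69 = 74.84 → 75
B = 194 + 0.64 × (129 − 194) = 194 + 0.64 × -65 = 152.4 → 152
So the blended color is (154, 75, 152), about #9a4b98.

(154, 75, 152)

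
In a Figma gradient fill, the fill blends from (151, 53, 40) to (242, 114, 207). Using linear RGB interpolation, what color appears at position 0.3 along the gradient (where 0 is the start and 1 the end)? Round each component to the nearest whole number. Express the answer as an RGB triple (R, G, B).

R = 151 + 0.3 × (242 − 151) = 151 + 0.3 × 91 = 178.3 → 178
G = 53 + 0.3 × (114 − 53) = 53 + 0.3 × 61 = 71.3 → 71
B = 40 + 0.3 × (207 − 40) = 40 + 0.3 × 167 = 90.1 → 90
So the blended color is (178, 71, 90), about #b2475a.

(178, 71, 90)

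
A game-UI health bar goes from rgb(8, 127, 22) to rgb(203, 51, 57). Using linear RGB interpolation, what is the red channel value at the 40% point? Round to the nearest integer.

R = 8 + 0.4 × (203 − 8) = 86 → 86

86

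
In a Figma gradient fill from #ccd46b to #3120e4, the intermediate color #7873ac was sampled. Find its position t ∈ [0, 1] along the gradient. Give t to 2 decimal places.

Invert the lerp on the G channel (largest span, 180): t = (115 − 212) / (32 − 212) = -97/-180 = 0.53889.
Check on R: (120 − 204)/(49 − 204) = 0.5419 ✓

0.54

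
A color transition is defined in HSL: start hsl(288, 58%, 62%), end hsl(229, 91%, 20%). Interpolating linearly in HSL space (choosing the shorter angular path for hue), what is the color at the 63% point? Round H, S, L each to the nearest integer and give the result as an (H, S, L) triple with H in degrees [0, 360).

(251, 79, 36)

Hue arc: Δh = 229 − 288 = -59° (|Δh| ≤ 180, already the shorter path).
H = 288 + 0.63 × (-59) = 250.83 → 251°
S = 58 + 0.63 × (91 − 58) = 78.79 → 79%
L = 62 + 0.63 × (20 − 62) = 35.54 → 36%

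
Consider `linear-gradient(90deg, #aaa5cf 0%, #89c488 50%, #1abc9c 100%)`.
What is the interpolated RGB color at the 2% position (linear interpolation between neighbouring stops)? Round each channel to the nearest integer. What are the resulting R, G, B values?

2% lies between the 0% and 50% stops, so the local fraction is t = (2 − 0)/(50 − 0) = 2/50 ≈ 0.04.
#aaa5cf → (170, 165, 207); #89c488 → (137, 196, 136).
R = 170 + 0.04 × (137 − 170) = 168.68 → 169
G = 165 + 0.04 × (196 − 165) = 166.24 → 166
B = 207 + 0.04 × (136 − 207) = 204.16 → 204

(169, 166, 204)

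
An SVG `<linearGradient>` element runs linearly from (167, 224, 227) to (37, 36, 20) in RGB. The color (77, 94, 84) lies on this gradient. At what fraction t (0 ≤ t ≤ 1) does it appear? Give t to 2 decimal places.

Invert the lerp on the B channel (largest span, 207): t = (84 − 227) / (20 − 227) = -143/-207 = 0.69082.
Check on R: (77 − 167)/(37 − 167) = 0.6923 ✓

0.69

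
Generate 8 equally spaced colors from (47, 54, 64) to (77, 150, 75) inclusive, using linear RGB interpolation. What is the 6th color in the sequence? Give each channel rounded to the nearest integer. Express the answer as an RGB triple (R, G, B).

(68, 123, 72)

With 8 swatches and endpoints inclusive, swatch 6 sits at t = (6 − 1)/(8 − 1) = 5/7 ≈ 0.7143.
R = 47 + 0.7143 × (77 − 47) = 68.429 → 68
G = 54 + 0.7143 × (150 − 54) = 122.573 → 123
B = 64 + 0.7143 × (75 − 64) = 71.857 → 72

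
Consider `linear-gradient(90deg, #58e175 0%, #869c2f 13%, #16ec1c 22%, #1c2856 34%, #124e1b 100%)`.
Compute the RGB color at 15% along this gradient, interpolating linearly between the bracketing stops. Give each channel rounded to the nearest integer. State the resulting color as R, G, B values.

(109, 174, 43)

15% lies between the 13% and 22% stops, so the local fraction is t = (15 − 13)/(22 − 13) = 2/9 ≈ 0.2222.
#869c2f → (134, 156, 47); #16ec1c → (22, 236, 28).
R = 134 + 0.2222 × (22 − 134) = 109.114 → 109
G = 156 + 0.2222 × (236 − 156) = 173.776 → 174
B = 47 + 0.2222 × (28 − 47) = 42.778 → 43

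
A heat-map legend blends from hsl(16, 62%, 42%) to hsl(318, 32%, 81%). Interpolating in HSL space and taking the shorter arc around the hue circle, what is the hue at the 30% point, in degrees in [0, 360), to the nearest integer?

359

Hue: 318 − 16 = 302°, but |302| > 180 so the shorter arc goes the other way: Δh = 302 − 360 = -58°.
H = 16 + 0.3 × (-58) = -1.4 → -1 → -1 mod 360 = 359°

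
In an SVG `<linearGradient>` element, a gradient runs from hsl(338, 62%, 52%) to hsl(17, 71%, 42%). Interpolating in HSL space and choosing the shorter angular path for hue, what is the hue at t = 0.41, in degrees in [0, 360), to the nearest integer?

Hue: 17 − 338 = -321°, but |-321| > 180 so the shorter arc goes the other way: Δh = -321 + 360 = 39°.
H = 338 + 0.41 × (39) = 353.99 → 354°

354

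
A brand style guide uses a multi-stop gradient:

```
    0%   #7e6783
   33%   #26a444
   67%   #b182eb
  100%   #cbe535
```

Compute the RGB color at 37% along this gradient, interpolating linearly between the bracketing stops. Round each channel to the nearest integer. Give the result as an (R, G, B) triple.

37% lies between the 33% and 67% stops, so the local fraction is t = (37 − 33)/(67 − 33) = 4/34 ≈ 0.1176.
#26a444 → (38, 164, 68); #b182eb → (177, 130, 235).
R = 38 + 0.1176 × (177 − 38) = 54.346 → 54
G = 164 + 0.1176 × (130 − 164) = 160.002 → 160
B = 68 + 0.1176 × (235 − 68) = 87.639 → 88

(54, 160, 88)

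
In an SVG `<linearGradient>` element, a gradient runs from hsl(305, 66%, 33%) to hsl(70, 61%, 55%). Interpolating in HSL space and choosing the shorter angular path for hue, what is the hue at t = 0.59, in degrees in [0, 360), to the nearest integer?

Hue: 70 − 305 = -235°, but |-235| > 180 so the shorter arc goes the other way: Δh = -235 + 360 = 125°.
H = 305 + 0.59 × (125) = 378.75 → 379 → 379 mod 360 = 19°

19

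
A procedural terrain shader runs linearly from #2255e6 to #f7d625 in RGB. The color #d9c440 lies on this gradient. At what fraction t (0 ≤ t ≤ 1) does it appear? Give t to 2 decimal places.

0.86

Invert the lerp on the R channel (largest span, 213): t = (217 − 34) / (247 − 34) = 183/213 = 0.85915.
Check on G: (196 − 85)/(214 − 85) = 0.8605 ✓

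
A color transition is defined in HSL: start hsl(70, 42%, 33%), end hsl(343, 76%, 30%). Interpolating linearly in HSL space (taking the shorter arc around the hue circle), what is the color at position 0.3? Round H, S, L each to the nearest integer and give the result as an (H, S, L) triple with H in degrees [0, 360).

Hue: 343 − 70 = 273°, but |273| > 180 so the shorter arc goes the other way: Δh = 273 − 360 = -87°.
H = 70 + 0.3 × (-87) = 43.9 → 44°
S = 42 + 0.3 × (76 − 42) = 52.2 → 52%
L = 33 + 0.3 × (30 − 33) = 32.1 → 32%

(44, 52, 32)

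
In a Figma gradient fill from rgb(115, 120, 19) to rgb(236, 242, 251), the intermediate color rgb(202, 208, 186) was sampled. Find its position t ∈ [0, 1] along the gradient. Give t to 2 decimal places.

Invert the lerp on the B channel (largest span, 232): t = (186 − 19) / (251 − 19) = 167/232 = 0.71983.
Check on R: (202 − 115)/(236 − 115) = 0.719 ✓

0.72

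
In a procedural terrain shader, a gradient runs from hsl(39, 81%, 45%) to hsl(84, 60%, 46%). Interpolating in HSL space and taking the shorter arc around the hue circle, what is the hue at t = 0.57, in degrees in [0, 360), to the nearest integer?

Hue arc: Δh = 84 − 39 = 45° (|Δh| ≤ 180, already the shorter path).
H = 39 + 0.57 × (45) = 64.65 → 65°

65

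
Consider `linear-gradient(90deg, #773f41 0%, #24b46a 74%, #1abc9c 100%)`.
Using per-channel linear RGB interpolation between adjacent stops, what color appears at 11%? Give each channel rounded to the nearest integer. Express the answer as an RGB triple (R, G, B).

11% lies between the 0% and 74% stops, so the local fraction is t = (11 − 0)/(74 − 0) = 11/74 ≈ 0.1486.
#773f41 → (119, 63, 65); #24b46a → (36, 180, 106).
R = 119 + 0.1486 × (36 − 119) = 106.666 → 107
G = 63 + 0.1486 × (180 − 63) = 80.386 → 80
B = 65 + 0.1486 × (106 − 65) = 71.093 → 71

(107, 80, 71)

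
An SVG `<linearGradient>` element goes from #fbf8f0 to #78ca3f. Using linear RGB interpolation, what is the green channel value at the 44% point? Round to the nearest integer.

G₁ = 248 (from #fbf8f0), G₂ = 202 (from #78ca3f).
G = 248 + 0.44 × (202 − 248) = 227.76 → 228

228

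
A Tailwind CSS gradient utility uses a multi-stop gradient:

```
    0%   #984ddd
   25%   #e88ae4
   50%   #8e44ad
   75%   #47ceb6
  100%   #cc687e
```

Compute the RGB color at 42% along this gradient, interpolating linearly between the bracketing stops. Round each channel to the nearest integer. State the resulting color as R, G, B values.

42% lies between the 25% and 50% stops, so the local fraction is t = (42 − 25)/(50 − 25) = 17/25 ≈ 0.68.
#e88ae4 → (232, 138, 228); #8e44ad → (142, 68, 173).
R = 232 + 0.68 × (142 − 232) = 170.8 → 171
G = 138 + 0.68 × (68 − 138) = 90.4 → 90
B = 228 + 0.68 × (173 − 228) = 190.6 → 191

(171, 90, 191)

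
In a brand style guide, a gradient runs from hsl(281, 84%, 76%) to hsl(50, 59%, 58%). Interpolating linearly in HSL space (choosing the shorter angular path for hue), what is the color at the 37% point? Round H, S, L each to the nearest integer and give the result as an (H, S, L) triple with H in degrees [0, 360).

(329, 75, 69)

Hue: 50 − 281 = -231°, but |-231| > 180 so the shorter arc goes the other way: Δh = -231 + 360 = 129°.
H = 281 + 0.37 × (129) = 328.73 → 329°
S = 84 + 0.37 × (59 − 84) = 74.75 → 75%
L = 76 + 0.37 × (58 − 76) = 69.34 → 69%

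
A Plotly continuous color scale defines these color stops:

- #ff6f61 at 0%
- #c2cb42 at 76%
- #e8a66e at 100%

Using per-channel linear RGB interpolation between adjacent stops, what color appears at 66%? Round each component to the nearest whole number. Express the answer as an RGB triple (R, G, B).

(202, 191, 70)

66% lies between the 0% and 76% stops, so the local fraction is t = (66 − 0)/(76 − 0) = 66/76 ≈ 0.8684.
#ff6f61 → (255, 111, 97); #c2cb42 → (194, 203, 66).
R = 255 + 0.8684 × (194 − 255) = 202.028 → 202
G = 111 + 0.8684 × (203 − 111) = 190.893 → 191
B = 97 + 0.8684 × (66 − 97) = 70.08 → 70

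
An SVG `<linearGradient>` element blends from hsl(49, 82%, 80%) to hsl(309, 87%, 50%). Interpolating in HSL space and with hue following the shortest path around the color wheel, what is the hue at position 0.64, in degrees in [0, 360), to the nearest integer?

Hue: 309 − 49 = 260°, but |260| > 180 so the shorter arc goes the other way: Δh = 260 − 360 = -100°.
H = 49 + 0.64 × (-100) = -15 → -15 → -15 mod 360 = 345°

345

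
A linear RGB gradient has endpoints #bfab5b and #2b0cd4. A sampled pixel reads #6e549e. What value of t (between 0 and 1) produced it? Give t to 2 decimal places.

Invert the lerp on the G channel (largest span, 159): t = (84 − 171) / (12 − 171) = -87/-159 = 0.54717.
Check on R: (110 − 191)/(43 − 191) = 0.5473 ✓

0.55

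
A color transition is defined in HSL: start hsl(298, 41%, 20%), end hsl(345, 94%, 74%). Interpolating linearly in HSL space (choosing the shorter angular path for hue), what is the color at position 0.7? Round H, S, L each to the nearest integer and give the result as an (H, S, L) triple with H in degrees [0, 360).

(331, 78, 58)

Hue arc: Δh = 345 − 298 = 47° (|Δh| ≤ 180, already the shorter path).
H = 298 + 0.7 × (47) = 330.9 → 331°
S = 41 + 0.7 × (94 − 41) = 78.1 → 78%
L = 20 + 0.7 × (74 − 20) = 57.8 → 58%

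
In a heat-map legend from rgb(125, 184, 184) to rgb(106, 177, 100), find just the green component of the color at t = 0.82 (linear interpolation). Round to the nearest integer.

178

G = 184 + 0.82 × (177 − 184) = 178.26 → 178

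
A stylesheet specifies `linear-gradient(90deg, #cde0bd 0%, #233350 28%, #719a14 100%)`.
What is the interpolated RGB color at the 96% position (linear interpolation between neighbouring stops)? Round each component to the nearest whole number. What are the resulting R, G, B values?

96% lies between the 28% and 100% stops, so the local fraction is t = (96 − 28)/(100 − 28) = 68/72 ≈ 0.9444.
#233350 → (35, 51, 80); #719a14 → (113, 154, 20).
R = 35 + 0.9444 × (113 − 35) = 108.663 → 109
G = 51 + 0.9444 × (154 − 51) = 148.273 → 148
B = 80 + 0.9444 × (20 − 80) = 23.336 → 23

(109, 148, 23)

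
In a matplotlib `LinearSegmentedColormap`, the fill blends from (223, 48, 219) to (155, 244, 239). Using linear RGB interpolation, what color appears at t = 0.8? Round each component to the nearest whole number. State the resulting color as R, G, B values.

(169, 205, 235)

R = 223 + 0.8 × (155 − 223) = 223 + 0.8 × -68 = 168.6 → 169
G = 48 + 0.8 × (244 − 48) = 48 + 0.8 × 196 = 204.8 → 205
B = 219 + 0.8 × (239 − 219) = 219 + 0.8 × 20 = 235 → 235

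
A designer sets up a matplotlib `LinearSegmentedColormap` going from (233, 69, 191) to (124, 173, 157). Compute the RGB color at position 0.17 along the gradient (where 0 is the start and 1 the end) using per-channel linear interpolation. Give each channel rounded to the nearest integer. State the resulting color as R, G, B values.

(214, 87, 185)

R = 233 + 0.17 × (124 − 233) = 233 + 0.17 × -109 = 214.47 → 214
G = 69 + 0.17 × (173 − 69) = 69 + 0.17 × 104 = 86.68 → 87
B = 191 + 0.17 × (157 − 191) = 191 + 0.17 × -34 = 185.22 → 185
So the blended color is (214, 87, 185), about #d657b9.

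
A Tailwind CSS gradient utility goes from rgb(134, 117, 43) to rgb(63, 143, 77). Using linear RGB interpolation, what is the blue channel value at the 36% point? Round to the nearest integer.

55

B = 43 + 0.36 × (77 − 43) = 55.24 → 55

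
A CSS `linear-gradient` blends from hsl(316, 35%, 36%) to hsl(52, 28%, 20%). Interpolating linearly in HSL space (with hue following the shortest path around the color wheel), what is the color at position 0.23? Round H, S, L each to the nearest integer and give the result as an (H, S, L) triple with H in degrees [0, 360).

Hue: 52 − 316 = -264°, but |-264| > 180 so the shorter arc goes the other way: Δh = -264 + 360 = 96°.
H = 316 + 0.23 × (96) = 338.08 → 338°
S = 35 + 0.23 × (28 − 35) = 33.39 → 33%
L = 36 + 0.23 × (20 − 36) = 32.32 → 32%

(338, 33, 32)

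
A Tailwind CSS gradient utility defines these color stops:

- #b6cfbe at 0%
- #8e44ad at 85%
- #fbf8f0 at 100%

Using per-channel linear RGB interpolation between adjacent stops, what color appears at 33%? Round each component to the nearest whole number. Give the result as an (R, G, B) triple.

(166, 153, 183)

33% lies between the 0% and 85% stops, so the local fraction is t = (33 − 0)/(85 − 0) = 33/85 ≈ 0.3882.
#b6cfbe → (182, 207, 190); #8e44ad → (142, 68, 173).
R = 182 + 0.3882 × (142 − 182) = 166.472 → 166
G = 207 + 0.3882 × (68 − 207) = 153.04 → 153
B = 190 + 0.3882 × (173 − 190) = 183.401 → 183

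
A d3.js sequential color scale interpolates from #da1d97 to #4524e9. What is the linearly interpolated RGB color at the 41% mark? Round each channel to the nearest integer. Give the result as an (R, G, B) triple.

(157, 32, 185)

#da1d97 → (218, 29, 151); #4524e9 → (69, 36, 233).
41% corresponds to t = 0.41.
R = 218 + 0.41 × (69 − 218) = 218 + 0.41 × -149 = 156.91 → 157
G = 29 + 0.41 × (36 − 29) = 29 + 0.41 × 7 = 31.87 → 32
B = 151 + 0.41 × (233 − 151) = 151 + 0.41 × 82 = 184.62 → 185
So the blended color is (157, 32, 185), about #9d20b9.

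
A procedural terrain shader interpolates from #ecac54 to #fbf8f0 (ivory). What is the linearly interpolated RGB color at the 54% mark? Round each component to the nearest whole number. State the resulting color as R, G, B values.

(244, 213, 168)

#ecac54 → (236, 172, 84); #fbf8f0 → (251, 248, 240).
54% corresponds to t = 0.54.
R = 236 + 0.54 × (251 − 236) = 236 + 0.54 × 15 = 244.1 → 244
G = 172 + 0.54 × (248 − 172) = 172 + 0.54 × 76 = 213.04 → 213
B = 84 + 0.54 × (240 − 84) = 84 + 0.54 × 156 = 168.24 → 168
So the blended color is (244, 213, 168), about #f4d5a8.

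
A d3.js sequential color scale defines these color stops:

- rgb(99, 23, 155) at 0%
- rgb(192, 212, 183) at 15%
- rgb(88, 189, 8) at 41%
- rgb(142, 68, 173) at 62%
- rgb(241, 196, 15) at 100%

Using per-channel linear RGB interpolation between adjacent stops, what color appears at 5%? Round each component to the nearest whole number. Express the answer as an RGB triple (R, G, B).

(130, 86, 164)

5% lies between the 0% and 15% stops, so the local fraction is t = (5 − 0)/(15 − 0) = 5/15 ≈ 0.3333.
R = 99 + 0.3333 × (192 − 99) = 129.997 → 130
G = 23 + 0.3333 × (212 − 23) = 85.994 → 86
B = 155 + 0.3333 × (183 − 155) = 164.332 → 164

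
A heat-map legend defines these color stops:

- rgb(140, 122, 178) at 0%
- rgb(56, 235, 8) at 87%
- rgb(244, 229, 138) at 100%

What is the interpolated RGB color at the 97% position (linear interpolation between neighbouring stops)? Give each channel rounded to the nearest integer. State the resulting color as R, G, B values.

97% lies between the 87% and 100% stops, so the local fraction is t = (97 − 87)/(100 − 87) = 10/13 ≈ 0.7692.
R = 56 + 0.7692 × (244 − 56) = 200.61 → 201
G = 235 + 0.7692 × (229 − 235) = 230.385 → 230
B = 8 + 0.7692 × (138 − 8) = 107.996 → 108

(201, 230, 108)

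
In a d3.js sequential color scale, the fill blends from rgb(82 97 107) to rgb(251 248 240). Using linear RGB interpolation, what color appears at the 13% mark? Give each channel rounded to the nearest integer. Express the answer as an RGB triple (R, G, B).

(104, 117, 124)

13% corresponds to t = 0.13.
R = 82 + 0.13 × (251 − 82) = 82 + 0.13 × 169 = 103.97 → 104
G = 97 + 0.13 × (248 − 97) = 97 + 0.13 × 151 = 116.63 → 117
B = 107 + 0.13 × (240 − 107) = 107 + 0.13 × 133 = 124.29 → 124
So the blended color is (104, 117, 124), about #68757c.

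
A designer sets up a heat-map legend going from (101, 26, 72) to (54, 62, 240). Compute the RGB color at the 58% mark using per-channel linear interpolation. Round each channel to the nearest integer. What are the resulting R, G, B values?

58% corresponds to t = 0.58.
R = 101 + 0.58 × (54 − 101) = 101 + 0.58 × -47 = 73.74 → 74
G = 26 + 0.58 × (62 − 26) = 26 + 0.58 × 36 = 46.88 → 47
B = 72 + 0.58 × (240 − 72) = 72 + 0.58 × 168 = 169.44 → 169

(74, 47, 169)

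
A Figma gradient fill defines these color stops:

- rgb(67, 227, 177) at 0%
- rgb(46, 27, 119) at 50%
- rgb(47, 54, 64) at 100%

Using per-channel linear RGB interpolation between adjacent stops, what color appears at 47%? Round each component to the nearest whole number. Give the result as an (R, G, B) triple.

47% lies between the 0% and 50% stops, so the local fraction is t = (47 − 0)/(50 − 0) = 47/50 ≈ 0.94.
R = 67 + 0.94 × (46 − 67) = 47.26 → 47
G = 227 + 0.94 × (27 − 227) = 39 → 39
B = 177 + 0.94 × (119 − 177) = 122.48 → 122

(47, 39, 122)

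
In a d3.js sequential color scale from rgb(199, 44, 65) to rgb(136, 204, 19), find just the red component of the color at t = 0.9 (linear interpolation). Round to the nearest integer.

142

R = 199 + 0.9 × (136 − 199) = 142.3 → 142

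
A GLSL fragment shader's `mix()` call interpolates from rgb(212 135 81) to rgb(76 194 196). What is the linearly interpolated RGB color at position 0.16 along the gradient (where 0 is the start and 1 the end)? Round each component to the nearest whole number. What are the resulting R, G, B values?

R = 212 + 0.16 × (76 − 212) = 212 + 0.16 × -136 = 190.24 → 190
G = 135 + 0.16 × (194 − 135) = 135 + 0.16 × 59 = 144.44 → 144
B = 81 + 0.16 × (196 − 81) = 81 + 0.16 × 115 = 99.4 → 99
So the blended color is (190, 144, 99), about #be9063.

(190, 144, 99)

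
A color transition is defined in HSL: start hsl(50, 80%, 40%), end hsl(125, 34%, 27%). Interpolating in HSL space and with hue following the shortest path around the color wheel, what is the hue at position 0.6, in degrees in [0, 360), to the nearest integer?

Hue arc: Δh = 125 − 50 = 75° (|Δh| ≤ 180, already the shorter path).
H = 50 + 0.6 × (75) = 95 → 95°

95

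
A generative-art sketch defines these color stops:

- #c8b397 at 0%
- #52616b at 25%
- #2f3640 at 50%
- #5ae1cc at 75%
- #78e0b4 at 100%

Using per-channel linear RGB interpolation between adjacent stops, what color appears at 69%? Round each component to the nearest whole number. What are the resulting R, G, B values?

(80, 184, 170)

69% lies between the 50% and 75% stops, so the local fraction is t = (69 − 50)/(75 − 50) = 19/25 ≈ 0.76.
#2f3640 → (47, 54, 64); #5ae1cc → (90, 225, 204).
R = 47 + 0.76 × (90 − 47) = 79.68 → 80
G = 54 + 0.76 × (225 − 54) = 183.96 → 184
B = 64 + 0.76 × (204 − 64) = 170.4 → 170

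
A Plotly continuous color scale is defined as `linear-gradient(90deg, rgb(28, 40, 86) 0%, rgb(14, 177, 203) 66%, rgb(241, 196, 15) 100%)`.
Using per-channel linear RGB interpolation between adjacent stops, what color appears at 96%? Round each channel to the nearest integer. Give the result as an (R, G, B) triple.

(214, 194, 37)

96% lies between the 66% and 100% stops, so the local fraction is t = (96 − 66)/(100 − 66) = 30/34 ≈ 0.8824.
R = 14 + 0.8824 × (241 − 14) = 214.305 → 214
G = 177 + 0.8824 × (196 − 177) = 193.766 → 194
B = 203 + 0.8824 × (15 − 203) = 37.109 → 37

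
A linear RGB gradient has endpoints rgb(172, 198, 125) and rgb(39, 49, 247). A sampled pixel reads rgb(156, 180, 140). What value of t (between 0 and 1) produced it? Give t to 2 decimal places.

Invert the lerp on the G channel (largest span, 149): t = (180 − 198) / (49 − 198) = -18/-149 = 0.12081.
Check on R: (156 − 172)/(39 − 172) = 0.1203 ✓

0.12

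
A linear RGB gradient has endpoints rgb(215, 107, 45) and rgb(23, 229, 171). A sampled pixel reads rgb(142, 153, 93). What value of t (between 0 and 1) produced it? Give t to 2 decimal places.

0.38

Invert the lerp on the R channel (largest span, 192): t = (142 − 215) / (23 − 215) = -73/-192 = 0.38021.
Check on G: (153 − 107)/(229 − 107) = 0.377 ✓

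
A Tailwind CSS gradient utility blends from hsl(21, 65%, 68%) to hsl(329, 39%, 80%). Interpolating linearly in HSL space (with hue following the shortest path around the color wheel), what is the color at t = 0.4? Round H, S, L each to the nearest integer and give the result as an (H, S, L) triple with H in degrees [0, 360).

(0, 55, 73)

Hue: 329 − 21 = 308°, but |308| > 180 so the shorter arc goes the other way: Δh = 308 − 360 = -52°.
H = 21 + 0.4 × (-52) = 0.2 → 0°
S = 65 + 0.4 × (39 − 65) = 54.6 → 55%
L = 68 + 0.4 × (80 − 68) = 72.8 → 73%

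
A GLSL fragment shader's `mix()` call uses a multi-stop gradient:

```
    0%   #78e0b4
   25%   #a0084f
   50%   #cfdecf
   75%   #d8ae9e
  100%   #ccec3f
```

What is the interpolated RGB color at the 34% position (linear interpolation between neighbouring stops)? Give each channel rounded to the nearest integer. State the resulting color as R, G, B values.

(177, 85, 125)

34% lies between the 25% and 50% stops, so the local fraction is t = (34 − 25)/(50 − 25) = 9/25 ≈ 0.36.
#a0084f → (160, 8, 79); #cfdecf → (207, 222, 207).
R = 160 + 0.36 × (207 − 160) = 176.92 → 177
G = 8 + 0.36 × (222 − 8) = 85.04 → 85
B = 79 + 0.36 × (207 − 79) = 125.08 → 125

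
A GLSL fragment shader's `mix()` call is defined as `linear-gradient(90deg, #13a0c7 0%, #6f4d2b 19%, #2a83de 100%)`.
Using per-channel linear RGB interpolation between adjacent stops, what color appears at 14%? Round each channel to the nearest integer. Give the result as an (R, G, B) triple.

14% lies between the 0% and 19% stops, so the local fraction is t = (14 − 0)/(19 − 0) = 14/19 ≈ 0.7368.
#13a0c7 → (19, 160, 199); #6f4d2b → (111, 77, 43).
R = 19 + 0.7368 × (111 − 19) = 86.786 → 87
G = 160 + 0.7368 × (77 − 160) = 98.846 → 99
B = 199 + 0.7368 × (43 − 199) = 84.059 → 84

(87, 99, 84)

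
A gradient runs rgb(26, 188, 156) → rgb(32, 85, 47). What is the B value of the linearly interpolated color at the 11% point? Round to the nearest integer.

144

B = 156 + 0.11 × (47 − 156) = 144.01 → 144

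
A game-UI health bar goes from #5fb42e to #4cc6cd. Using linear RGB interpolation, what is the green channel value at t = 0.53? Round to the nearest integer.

190

G₁ = 180 (from #5fb42e), G₂ = 198 (from #4cc6cd).
G = 180 + 0.53 × (198 − 180) = 189.54 → 190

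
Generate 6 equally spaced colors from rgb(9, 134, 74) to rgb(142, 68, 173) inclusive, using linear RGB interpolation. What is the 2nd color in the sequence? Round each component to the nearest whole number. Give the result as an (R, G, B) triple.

With 6 swatches and endpoints inclusive, swatch 2 sits at t = (2 − 1)/(6 − 1) = 1/5 ≈ 0.2.
R = 9 + 0.2 × (142 − 9) = 35.6 → 36
G = 134 + 0.2 × (68 − 134) = 120.8 → 121
B = 74 + 0.2 × (173 − 74) = 93.8 → 94

(36, 121, 94)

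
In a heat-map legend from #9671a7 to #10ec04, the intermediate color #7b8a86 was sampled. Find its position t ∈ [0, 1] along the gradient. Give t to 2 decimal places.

0.20

Invert the lerp on the B channel (largest span, 163): t = (134 − 167) / (4 − 167) = -33/-163 = 0.20245.
Check on R: (123 − 150)/(16 − 150) = 0.2015 ✓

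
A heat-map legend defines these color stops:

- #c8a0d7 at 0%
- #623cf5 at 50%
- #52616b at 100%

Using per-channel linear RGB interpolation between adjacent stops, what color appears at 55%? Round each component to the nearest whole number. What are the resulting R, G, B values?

55% lies between the 50% and 100% stops, so the local fraction is t = (55 − 50)/(100 − 50) = 5/50 ≈ 0.1.
#623cf5 → (98, 60, 245); #52616b → (82, 97, 107).
R = 98 + 0.1 × (82 − 98) = 96.4 → 96
G = 60 + 0.1 × (97 − 60) = 63.7 → 64
B = 245 + 0.1 × (107 − 245) = 231.2 → 231

(96, 64, 231)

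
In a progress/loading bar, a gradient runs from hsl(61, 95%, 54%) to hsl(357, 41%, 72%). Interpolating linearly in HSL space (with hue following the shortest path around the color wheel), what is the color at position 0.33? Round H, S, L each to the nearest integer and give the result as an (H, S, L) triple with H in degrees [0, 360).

(40, 77, 60)

Hue: 357 − 61 = 296°, but |296| > 180 so the shorter arc goes the other way: Δh = 296 − 360 = -64°.
H = 61 + 0.33 × (-64) = 39.88 → 40°
S = 95 + 0.33 × (41 − 95) = 77.18 → 77%
L = 54 + 0.33 × (72 − 54) = 59.94 → 60%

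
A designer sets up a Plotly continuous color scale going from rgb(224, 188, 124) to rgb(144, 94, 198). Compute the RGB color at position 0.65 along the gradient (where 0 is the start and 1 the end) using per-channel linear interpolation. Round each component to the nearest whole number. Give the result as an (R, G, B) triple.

R = 224 + 0.65 × (144 − 224) = 224 + 0.65 × -80 = 172 → 172
G = 188 + 0.65 × (94 − 188) = 188 + 0.65 × -94 = 126.9 → 127
B = 124 + 0.65 × (198 − 124) = 124 + 0.65 × 74 = 172.1 → 172
So the blended color is (172, 127, 172), about #ac7fac.

(172, 127, 172)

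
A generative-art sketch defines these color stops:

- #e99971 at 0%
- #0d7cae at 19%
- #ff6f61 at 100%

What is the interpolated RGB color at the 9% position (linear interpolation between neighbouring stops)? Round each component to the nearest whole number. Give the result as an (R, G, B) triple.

9% lies between the 0% and 19% stops, so the local fraction is t = (9 − 0)/(19 − 0) = 9/19 ≈ 0.4737.
#e99971 → (233, 153, 113); #0d7cae → (13, 124, 174).
R = 233 + 0.4737 × (13 − 233) = 128.786 → 129
G = 153 + 0.4737 × (124 − 153) = 139.263 → 139
B = 113 + 0.4737 × (174 − 113) = 141.896 → 142

(129, 139, 142)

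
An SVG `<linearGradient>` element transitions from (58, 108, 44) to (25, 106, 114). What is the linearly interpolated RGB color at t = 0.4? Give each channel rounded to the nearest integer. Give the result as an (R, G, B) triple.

R = 58 + 0.4 × (25 − 58) = 58 + 0.4 × -33 = 44.8 → 45
G = 108 + 0.4 × (106 − 108) = 108 + 0.4 × -2 = 107.2 → 107
B = 44 + 0.4 × (114 − 44) = 44 + 0.4 × 70 = 72 → 72

(45, 107, 72)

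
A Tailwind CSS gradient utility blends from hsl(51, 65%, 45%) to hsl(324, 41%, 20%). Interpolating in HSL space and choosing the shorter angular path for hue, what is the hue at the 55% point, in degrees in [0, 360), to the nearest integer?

3

Hue: 324 − 51 = 273°, but |273| > 180 so the shorter arc goes the other way: Δh = 273 − 360 = -87°.
H = 51 + 0.55 × (-87) = 3.15 → 3°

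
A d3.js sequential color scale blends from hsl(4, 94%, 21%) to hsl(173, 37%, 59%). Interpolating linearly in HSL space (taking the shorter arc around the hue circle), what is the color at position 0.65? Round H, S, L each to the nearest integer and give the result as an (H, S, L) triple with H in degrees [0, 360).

(114, 57, 46)

Hue arc: Δh = 173 − 4 = 169° (|Δh| ≤ 180, already the shorter path).
H = 4 + 0.65 × (169) = 113.85 → 114°
S = 94 + 0.65 × (37 − 94) = 56.95 → 57%
L = 21 + 0.65 × (59 − 21) = 45.7 → 46%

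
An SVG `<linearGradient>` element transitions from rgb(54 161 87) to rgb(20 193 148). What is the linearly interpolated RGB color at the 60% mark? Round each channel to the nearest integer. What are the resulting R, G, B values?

(34, 180, 124)

60% corresponds to t = 0.6.
R = 54 + 0.6 × (20 − 54) = 54 + 0.6 × -34 = 33.6 → 34
G = 161 + 0.6 × (193 − 161) = 161 + 0.6 × 32 = 180.2 → 180
B = 87 + 0.6 × (148 − 87) = 87 + 0.6 × 61 = 123.6 → 124
So the blended color is (34, 180, 124), about #22b47c.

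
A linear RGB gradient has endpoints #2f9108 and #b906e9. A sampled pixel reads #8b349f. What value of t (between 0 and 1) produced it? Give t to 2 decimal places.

Invert the lerp on the B channel (largest span, 225): t = (159 − 8) / (233 − 8) = 151/225 = 0.67111.
Check on R: (139 − 47)/(185 − 47) = 0.6667 ✓

0.67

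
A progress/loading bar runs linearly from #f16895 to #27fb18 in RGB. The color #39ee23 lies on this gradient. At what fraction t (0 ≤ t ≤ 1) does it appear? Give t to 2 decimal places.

0.91

Invert the lerp on the R channel (largest span, 202): t = (57 − 241) / (39 − 241) = -184/-202 = 0.91089.
Check on G: (238 − 104)/(251 − 104) = 0.9116 ✓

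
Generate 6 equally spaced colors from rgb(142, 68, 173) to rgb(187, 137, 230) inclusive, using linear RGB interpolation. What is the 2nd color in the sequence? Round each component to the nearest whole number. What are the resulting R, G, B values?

(151, 82, 184)

With 6 swatches and endpoints inclusive, swatch 2 sits at t = (2 − 1)/(6 − 1) = 1/5 ≈ 0.2.
R = 142 + 0.2 × (187 − 142) = 151 → 151
G = 68 + 0.2 × (137 − 68) = 81.8 → 82
B = 173 + 0.2 × (230 − 173) = 184.4 → 184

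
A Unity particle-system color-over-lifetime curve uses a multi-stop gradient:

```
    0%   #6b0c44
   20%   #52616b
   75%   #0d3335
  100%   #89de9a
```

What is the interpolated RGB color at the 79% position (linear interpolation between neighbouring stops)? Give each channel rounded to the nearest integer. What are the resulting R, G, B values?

(33, 78, 69)

79% lies between the 75% and 100% stops, so the local fraction is t = (79 − 75)/(100 − 75) = 4/25 ≈ 0.16.
#0d3335 → (13, 51, 53); #89de9a → (137, 222, 154).
R = 13 + 0.16 × (137 − 13) = 32.84 → 33
G = 51 + 0.16 × (222 − 51) = 78.36 → 78
B = 53 + 0.16 × (154 − 53) = 69.16 → 69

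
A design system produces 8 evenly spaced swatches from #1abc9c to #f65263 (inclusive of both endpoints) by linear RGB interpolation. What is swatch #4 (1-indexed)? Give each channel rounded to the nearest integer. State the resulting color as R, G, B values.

(120, 143, 132)

With 8 swatches and endpoints inclusive, swatch 4 sits at t = (4 − 1)/(8 − 1) = 3/7 ≈ 0.4286.
#1abc9c → (26, 188, 156); #f65263 → (246, 82, 99).
R = 26 + 0.4286 × (246 − 26) = 120.292 → 120
G = 188 + 0.4286 × (82 − 188) = 142.568 → 143
B = 156 + 0.4286 × (99 − 156) = 131.57 → 132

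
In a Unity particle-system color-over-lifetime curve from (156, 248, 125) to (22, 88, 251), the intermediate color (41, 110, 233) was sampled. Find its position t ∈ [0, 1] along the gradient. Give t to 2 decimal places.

Invert the lerp on the G channel (largest span, 160): t = (110 − 248) / (88 − 248) = -138/-160 = 0.8625.
Check on R: (41 − 156)/(22 − 156) = 0.8582 ✓

0.86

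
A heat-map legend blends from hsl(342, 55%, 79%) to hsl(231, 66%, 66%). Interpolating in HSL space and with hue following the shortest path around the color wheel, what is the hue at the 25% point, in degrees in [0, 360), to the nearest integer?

314

Hue arc: Δh = 231 − 342 = -111° (|Δh| ≤ 180, already the shorter path).
H = 342 + 0.25 × (-111) = 314.25 → 314°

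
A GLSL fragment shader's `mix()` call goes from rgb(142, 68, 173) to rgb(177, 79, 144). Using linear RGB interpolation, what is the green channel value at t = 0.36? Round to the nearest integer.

G = 68 + 0.36 × (79 − 68) = 71.96 → 72

72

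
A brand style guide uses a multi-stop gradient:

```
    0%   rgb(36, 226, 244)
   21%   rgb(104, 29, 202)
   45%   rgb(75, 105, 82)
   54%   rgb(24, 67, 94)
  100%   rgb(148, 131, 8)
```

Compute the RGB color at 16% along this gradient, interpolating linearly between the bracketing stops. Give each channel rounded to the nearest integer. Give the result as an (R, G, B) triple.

16% lies between the 0% and 21% stops, so the local fraction is t = (16 − 0)/(21 − 0) = 16/21 ≈ 0.7619.
R = 36 + 0.7619 × (104 − 36) = 87.809 → 88
G = 226 + 0.7619 × (29 − 226) = 75.906 → 76
B = 244 + 0.7619 × (202 − 244) = 212 → 212

(88, 76, 212)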